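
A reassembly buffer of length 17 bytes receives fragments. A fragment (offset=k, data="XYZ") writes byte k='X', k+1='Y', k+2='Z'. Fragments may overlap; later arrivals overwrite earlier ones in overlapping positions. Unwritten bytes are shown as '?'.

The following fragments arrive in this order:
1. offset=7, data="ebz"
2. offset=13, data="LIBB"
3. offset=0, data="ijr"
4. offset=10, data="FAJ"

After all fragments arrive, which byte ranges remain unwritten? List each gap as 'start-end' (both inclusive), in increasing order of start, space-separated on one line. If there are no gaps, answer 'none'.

Answer: 3-6

Derivation:
Fragment 1: offset=7 len=3
Fragment 2: offset=13 len=4
Fragment 3: offset=0 len=3
Fragment 4: offset=10 len=3
Gaps: 3-6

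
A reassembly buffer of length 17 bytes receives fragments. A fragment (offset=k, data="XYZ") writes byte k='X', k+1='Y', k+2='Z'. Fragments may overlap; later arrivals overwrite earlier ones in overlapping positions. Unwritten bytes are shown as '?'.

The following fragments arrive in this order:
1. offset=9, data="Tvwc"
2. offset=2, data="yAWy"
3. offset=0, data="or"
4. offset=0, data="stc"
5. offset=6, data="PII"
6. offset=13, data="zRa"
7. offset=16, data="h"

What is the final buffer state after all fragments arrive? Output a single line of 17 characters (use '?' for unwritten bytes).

Answer: stcAWyPIITvwczRah

Derivation:
Fragment 1: offset=9 data="Tvwc" -> buffer=?????????Tvwc????
Fragment 2: offset=2 data="yAWy" -> buffer=??yAWy???Tvwc????
Fragment 3: offset=0 data="or" -> buffer=oryAWy???Tvwc????
Fragment 4: offset=0 data="stc" -> buffer=stcAWy???Tvwc????
Fragment 5: offset=6 data="PII" -> buffer=stcAWyPIITvwc????
Fragment 6: offset=13 data="zRa" -> buffer=stcAWyPIITvwczRa?
Fragment 7: offset=16 data="h" -> buffer=stcAWyPIITvwczRah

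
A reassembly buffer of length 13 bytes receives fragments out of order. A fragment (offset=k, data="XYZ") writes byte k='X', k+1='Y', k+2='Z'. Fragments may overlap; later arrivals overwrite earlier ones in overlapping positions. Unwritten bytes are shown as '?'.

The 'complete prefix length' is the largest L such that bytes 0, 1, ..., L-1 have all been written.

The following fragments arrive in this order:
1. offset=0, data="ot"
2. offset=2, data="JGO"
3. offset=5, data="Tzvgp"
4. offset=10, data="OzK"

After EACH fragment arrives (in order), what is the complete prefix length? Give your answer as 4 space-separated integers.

Fragment 1: offset=0 data="ot" -> buffer=ot??????????? -> prefix_len=2
Fragment 2: offset=2 data="JGO" -> buffer=otJGO???????? -> prefix_len=5
Fragment 3: offset=5 data="Tzvgp" -> buffer=otJGOTzvgp??? -> prefix_len=10
Fragment 4: offset=10 data="OzK" -> buffer=otJGOTzvgpOzK -> prefix_len=13

Answer: 2 5 10 13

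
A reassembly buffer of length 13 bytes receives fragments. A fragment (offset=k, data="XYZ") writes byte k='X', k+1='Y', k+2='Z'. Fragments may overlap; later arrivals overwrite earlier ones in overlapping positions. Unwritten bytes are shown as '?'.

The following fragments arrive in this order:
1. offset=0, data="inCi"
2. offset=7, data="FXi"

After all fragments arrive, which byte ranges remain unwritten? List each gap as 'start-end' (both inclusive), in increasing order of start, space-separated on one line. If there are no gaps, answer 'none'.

Answer: 4-6 10-12

Derivation:
Fragment 1: offset=0 len=4
Fragment 2: offset=7 len=3
Gaps: 4-6 10-12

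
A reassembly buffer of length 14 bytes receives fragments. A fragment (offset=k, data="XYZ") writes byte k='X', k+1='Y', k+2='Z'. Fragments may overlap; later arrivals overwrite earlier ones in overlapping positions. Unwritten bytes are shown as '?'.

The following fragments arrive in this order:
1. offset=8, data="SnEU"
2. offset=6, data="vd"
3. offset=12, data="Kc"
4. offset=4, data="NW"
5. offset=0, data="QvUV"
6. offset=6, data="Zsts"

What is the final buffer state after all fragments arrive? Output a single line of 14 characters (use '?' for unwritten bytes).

Answer: QvUVNWZstsEUKc

Derivation:
Fragment 1: offset=8 data="SnEU" -> buffer=????????SnEU??
Fragment 2: offset=6 data="vd" -> buffer=??????vdSnEU??
Fragment 3: offset=12 data="Kc" -> buffer=??????vdSnEUKc
Fragment 4: offset=4 data="NW" -> buffer=????NWvdSnEUKc
Fragment 5: offset=0 data="QvUV" -> buffer=QvUVNWvdSnEUKc
Fragment 6: offset=6 data="Zsts" -> buffer=QvUVNWZstsEUKc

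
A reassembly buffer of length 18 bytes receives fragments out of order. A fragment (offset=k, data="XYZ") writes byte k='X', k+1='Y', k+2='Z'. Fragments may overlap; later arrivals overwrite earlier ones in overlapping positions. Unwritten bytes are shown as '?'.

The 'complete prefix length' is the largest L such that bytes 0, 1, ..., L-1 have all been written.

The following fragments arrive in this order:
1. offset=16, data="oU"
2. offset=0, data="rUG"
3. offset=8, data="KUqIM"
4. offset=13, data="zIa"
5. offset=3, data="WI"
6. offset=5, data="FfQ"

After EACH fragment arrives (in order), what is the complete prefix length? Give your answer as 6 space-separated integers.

Fragment 1: offset=16 data="oU" -> buffer=????????????????oU -> prefix_len=0
Fragment 2: offset=0 data="rUG" -> buffer=rUG?????????????oU -> prefix_len=3
Fragment 3: offset=8 data="KUqIM" -> buffer=rUG?????KUqIM???oU -> prefix_len=3
Fragment 4: offset=13 data="zIa" -> buffer=rUG?????KUqIMzIaoU -> prefix_len=3
Fragment 5: offset=3 data="WI" -> buffer=rUGWI???KUqIMzIaoU -> prefix_len=5
Fragment 6: offset=5 data="FfQ" -> buffer=rUGWIFfQKUqIMzIaoU -> prefix_len=18

Answer: 0 3 3 3 5 18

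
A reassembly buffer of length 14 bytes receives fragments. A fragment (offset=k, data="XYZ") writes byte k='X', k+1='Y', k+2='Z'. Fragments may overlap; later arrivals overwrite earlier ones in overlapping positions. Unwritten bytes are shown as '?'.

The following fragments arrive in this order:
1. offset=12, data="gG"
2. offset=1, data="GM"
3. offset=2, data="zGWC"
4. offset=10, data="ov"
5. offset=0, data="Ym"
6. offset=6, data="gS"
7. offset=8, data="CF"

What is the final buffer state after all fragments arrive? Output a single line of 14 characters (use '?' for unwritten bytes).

Answer: YmzGWCgSCFovgG

Derivation:
Fragment 1: offset=12 data="gG" -> buffer=????????????gG
Fragment 2: offset=1 data="GM" -> buffer=?GM?????????gG
Fragment 3: offset=2 data="zGWC" -> buffer=?GzGWC??????gG
Fragment 4: offset=10 data="ov" -> buffer=?GzGWC????ovgG
Fragment 5: offset=0 data="Ym" -> buffer=YmzGWC????ovgG
Fragment 6: offset=6 data="gS" -> buffer=YmzGWCgS??ovgG
Fragment 7: offset=8 data="CF" -> buffer=YmzGWCgSCFovgG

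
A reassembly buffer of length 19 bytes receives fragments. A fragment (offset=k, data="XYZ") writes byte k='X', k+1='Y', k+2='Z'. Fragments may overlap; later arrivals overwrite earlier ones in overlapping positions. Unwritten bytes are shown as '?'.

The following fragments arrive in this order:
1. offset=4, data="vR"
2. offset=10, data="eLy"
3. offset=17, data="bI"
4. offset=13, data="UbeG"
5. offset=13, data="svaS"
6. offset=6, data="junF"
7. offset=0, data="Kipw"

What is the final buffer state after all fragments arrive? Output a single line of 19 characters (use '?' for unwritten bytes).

Answer: KipwvRjunFeLysvaSbI

Derivation:
Fragment 1: offset=4 data="vR" -> buffer=????vR?????????????
Fragment 2: offset=10 data="eLy" -> buffer=????vR????eLy??????
Fragment 3: offset=17 data="bI" -> buffer=????vR????eLy????bI
Fragment 4: offset=13 data="UbeG" -> buffer=????vR????eLyUbeGbI
Fragment 5: offset=13 data="svaS" -> buffer=????vR????eLysvaSbI
Fragment 6: offset=6 data="junF" -> buffer=????vRjunFeLysvaSbI
Fragment 7: offset=0 data="Kipw" -> buffer=KipwvRjunFeLysvaSbI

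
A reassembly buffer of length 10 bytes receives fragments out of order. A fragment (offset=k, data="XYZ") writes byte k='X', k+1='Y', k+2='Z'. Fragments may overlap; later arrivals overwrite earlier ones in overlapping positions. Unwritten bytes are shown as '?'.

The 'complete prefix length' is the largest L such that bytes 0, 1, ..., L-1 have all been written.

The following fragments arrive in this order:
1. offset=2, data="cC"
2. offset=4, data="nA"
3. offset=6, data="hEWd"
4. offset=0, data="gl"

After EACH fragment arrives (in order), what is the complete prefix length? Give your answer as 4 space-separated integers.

Answer: 0 0 0 10

Derivation:
Fragment 1: offset=2 data="cC" -> buffer=??cC?????? -> prefix_len=0
Fragment 2: offset=4 data="nA" -> buffer=??cCnA???? -> prefix_len=0
Fragment 3: offset=6 data="hEWd" -> buffer=??cCnAhEWd -> prefix_len=0
Fragment 4: offset=0 data="gl" -> buffer=glcCnAhEWd -> prefix_len=10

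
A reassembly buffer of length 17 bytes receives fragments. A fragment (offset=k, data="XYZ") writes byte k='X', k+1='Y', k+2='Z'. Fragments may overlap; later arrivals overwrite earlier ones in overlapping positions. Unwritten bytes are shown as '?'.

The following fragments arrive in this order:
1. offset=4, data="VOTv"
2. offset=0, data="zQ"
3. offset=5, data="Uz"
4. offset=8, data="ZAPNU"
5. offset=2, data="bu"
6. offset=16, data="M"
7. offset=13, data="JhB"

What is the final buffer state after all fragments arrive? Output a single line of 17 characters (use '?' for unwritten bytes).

Fragment 1: offset=4 data="VOTv" -> buffer=????VOTv?????????
Fragment 2: offset=0 data="zQ" -> buffer=zQ??VOTv?????????
Fragment 3: offset=5 data="Uz" -> buffer=zQ??VUzv?????????
Fragment 4: offset=8 data="ZAPNU" -> buffer=zQ??VUzvZAPNU????
Fragment 5: offset=2 data="bu" -> buffer=zQbuVUzvZAPNU????
Fragment 6: offset=16 data="M" -> buffer=zQbuVUzvZAPNU???M
Fragment 7: offset=13 data="JhB" -> buffer=zQbuVUzvZAPNUJhBM

Answer: zQbuVUzvZAPNUJhBM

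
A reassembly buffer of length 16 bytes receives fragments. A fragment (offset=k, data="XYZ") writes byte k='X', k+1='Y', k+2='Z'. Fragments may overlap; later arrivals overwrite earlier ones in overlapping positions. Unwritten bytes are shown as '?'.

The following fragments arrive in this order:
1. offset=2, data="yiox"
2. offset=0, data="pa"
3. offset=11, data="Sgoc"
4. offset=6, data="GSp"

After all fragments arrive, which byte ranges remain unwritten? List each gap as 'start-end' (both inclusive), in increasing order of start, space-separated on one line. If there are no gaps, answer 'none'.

Answer: 9-10 15-15

Derivation:
Fragment 1: offset=2 len=4
Fragment 2: offset=0 len=2
Fragment 3: offset=11 len=4
Fragment 4: offset=6 len=3
Gaps: 9-10 15-15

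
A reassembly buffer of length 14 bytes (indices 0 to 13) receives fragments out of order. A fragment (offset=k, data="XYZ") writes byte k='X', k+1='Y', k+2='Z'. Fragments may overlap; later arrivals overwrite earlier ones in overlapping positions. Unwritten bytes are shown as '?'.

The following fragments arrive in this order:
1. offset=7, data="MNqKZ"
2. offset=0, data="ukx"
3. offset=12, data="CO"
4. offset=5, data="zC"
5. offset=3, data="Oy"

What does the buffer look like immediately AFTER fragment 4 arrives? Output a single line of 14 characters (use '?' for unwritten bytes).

Answer: ukx??zCMNqKZCO

Derivation:
Fragment 1: offset=7 data="MNqKZ" -> buffer=???????MNqKZ??
Fragment 2: offset=0 data="ukx" -> buffer=ukx????MNqKZ??
Fragment 3: offset=12 data="CO" -> buffer=ukx????MNqKZCO
Fragment 4: offset=5 data="zC" -> buffer=ukx??zCMNqKZCO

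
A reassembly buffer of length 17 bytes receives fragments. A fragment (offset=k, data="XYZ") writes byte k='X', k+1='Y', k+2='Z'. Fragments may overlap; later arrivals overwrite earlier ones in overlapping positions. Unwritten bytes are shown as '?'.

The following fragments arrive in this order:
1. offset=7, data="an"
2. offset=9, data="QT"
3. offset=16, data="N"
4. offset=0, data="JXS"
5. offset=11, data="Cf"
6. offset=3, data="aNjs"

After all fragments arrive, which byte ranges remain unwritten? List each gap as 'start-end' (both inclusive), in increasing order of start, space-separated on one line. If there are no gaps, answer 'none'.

Answer: 13-15

Derivation:
Fragment 1: offset=7 len=2
Fragment 2: offset=9 len=2
Fragment 3: offset=16 len=1
Fragment 4: offset=0 len=3
Fragment 5: offset=11 len=2
Fragment 6: offset=3 len=4
Gaps: 13-15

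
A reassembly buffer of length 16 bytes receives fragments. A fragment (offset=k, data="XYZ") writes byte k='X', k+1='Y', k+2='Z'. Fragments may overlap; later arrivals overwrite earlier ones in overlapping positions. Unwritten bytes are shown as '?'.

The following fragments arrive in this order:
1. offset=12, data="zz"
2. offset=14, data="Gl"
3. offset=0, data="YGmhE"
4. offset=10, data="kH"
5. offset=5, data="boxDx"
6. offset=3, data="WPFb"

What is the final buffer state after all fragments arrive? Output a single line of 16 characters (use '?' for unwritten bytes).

Answer: YGmWPFbxDxkHzzGl

Derivation:
Fragment 1: offset=12 data="zz" -> buffer=????????????zz??
Fragment 2: offset=14 data="Gl" -> buffer=????????????zzGl
Fragment 3: offset=0 data="YGmhE" -> buffer=YGmhE???????zzGl
Fragment 4: offset=10 data="kH" -> buffer=YGmhE?????kHzzGl
Fragment 5: offset=5 data="boxDx" -> buffer=YGmhEboxDxkHzzGl
Fragment 6: offset=3 data="WPFb" -> buffer=YGmWPFbxDxkHzzGl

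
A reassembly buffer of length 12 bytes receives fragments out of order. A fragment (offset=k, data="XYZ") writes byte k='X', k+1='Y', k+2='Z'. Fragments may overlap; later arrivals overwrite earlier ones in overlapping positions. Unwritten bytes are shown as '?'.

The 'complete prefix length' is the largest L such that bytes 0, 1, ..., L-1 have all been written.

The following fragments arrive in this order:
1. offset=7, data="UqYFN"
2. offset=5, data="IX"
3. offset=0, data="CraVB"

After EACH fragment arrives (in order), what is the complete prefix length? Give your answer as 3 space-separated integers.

Answer: 0 0 12

Derivation:
Fragment 1: offset=7 data="UqYFN" -> buffer=???????UqYFN -> prefix_len=0
Fragment 2: offset=5 data="IX" -> buffer=?????IXUqYFN -> prefix_len=0
Fragment 3: offset=0 data="CraVB" -> buffer=CraVBIXUqYFN -> prefix_len=12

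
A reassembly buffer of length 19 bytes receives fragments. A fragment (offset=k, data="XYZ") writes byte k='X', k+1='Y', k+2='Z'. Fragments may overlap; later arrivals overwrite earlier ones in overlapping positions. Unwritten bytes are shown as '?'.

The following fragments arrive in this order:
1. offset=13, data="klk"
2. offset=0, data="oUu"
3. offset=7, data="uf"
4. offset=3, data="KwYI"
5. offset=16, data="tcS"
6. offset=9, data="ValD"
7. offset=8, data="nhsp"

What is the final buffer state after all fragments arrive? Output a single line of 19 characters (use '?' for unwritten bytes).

Fragment 1: offset=13 data="klk" -> buffer=?????????????klk???
Fragment 2: offset=0 data="oUu" -> buffer=oUu??????????klk???
Fragment 3: offset=7 data="uf" -> buffer=oUu????uf????klk???
Fragment 4: offset=3 data="KwYI" -> buffer=oUuKwYIuf????klk???
Fragment 5: offset=16 data="tcS" -> buffer=oUuKwYIuf????klktcS
Fragment 6: offset=9 data="ValD" -> buffer=oUuKwYIufValDklktcS
Fragment 7: offset=8 data="nhsp" -> buffer=oUuKwYIunhspDklktcS

Answer: oUuKwYIunhspDklktcS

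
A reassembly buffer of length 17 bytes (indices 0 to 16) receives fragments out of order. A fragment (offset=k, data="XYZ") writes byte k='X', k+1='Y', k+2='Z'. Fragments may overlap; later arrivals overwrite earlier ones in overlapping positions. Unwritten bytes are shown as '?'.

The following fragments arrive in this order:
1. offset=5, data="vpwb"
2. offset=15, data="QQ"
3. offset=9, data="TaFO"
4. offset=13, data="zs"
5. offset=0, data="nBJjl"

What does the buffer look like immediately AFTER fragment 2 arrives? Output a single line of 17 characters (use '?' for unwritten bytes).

Fragment 1: offset=5 data="vpwb" -> buffer=?????vpwb????????
Fragment 2: offset=15 data="QQ" -> buffer=?????vpwb??????QQ

Answer: ?????vpwb??????QQ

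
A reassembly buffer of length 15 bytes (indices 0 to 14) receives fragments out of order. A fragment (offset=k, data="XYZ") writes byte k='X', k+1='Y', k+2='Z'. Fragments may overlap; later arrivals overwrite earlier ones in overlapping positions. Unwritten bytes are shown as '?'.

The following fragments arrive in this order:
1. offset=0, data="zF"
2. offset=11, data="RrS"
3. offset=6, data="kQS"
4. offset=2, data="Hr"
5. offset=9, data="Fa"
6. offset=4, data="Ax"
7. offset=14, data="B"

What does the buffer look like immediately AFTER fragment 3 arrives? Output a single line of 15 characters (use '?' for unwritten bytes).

Answer: zF????kQS??RrS?

Derivation:
Fragment 1: offset=0 data="zF" -> buffer=zF?????????????
Fragment 2: offset=11 data="RrS" -> buffer=zF?????????RrS?
Fragment 3: offset=6 data="kQS" -> buffer=zF????kQS??RrS?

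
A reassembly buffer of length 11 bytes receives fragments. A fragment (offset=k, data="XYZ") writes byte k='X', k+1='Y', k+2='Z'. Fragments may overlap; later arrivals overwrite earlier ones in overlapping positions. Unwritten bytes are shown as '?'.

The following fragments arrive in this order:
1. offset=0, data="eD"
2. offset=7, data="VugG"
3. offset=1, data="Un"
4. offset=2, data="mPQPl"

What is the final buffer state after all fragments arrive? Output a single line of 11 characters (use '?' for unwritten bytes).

Answer: eUmPQPlVugG

Derivation:
Fragment 1: offset=0 data="eD" -> buffer=eD?????????
Fragment 2: offset=7 data="VugG" -> buffer=eD?????VugG
Fragment 3: offset=1 data="Un" -> buffer=eUn????VugG
Fragment 4: offset=2 data="mPQPl" -> buffer=eUmPQPlVugG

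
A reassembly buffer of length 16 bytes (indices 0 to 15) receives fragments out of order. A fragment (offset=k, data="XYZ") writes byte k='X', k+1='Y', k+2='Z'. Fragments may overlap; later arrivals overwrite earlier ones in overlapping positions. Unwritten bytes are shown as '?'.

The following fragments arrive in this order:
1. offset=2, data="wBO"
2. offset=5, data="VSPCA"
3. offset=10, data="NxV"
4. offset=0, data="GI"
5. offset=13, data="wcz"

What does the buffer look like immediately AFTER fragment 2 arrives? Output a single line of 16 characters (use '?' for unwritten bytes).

Answer: ??wBOVSPCA??????

Derivation:
Fragment 1: offset=2 data="wBO" -> buffer=??wBO???????????
Fragment 2: offset=5 data="VSPCA" -> buffer=??wBOVSPCA??????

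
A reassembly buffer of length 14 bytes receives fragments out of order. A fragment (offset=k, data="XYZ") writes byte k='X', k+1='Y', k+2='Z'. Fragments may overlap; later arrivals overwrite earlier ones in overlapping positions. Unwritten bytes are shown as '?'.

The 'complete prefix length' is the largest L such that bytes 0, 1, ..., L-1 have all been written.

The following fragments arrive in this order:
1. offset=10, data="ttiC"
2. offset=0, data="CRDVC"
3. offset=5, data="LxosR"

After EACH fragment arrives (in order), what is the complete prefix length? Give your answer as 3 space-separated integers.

Answer: 0 5 14

Derivation:
Fragment 1: offset=10 data="ttiC" -> buffer=??????????ttiC -> prefix_len=0
Fragment 2: offset=0 data="CRDVC" -> buffer=CRDVC?????ttiC -> prefix_len=5
Fragment 3: offset=5 data="LxosR" -> buffer=CRDVCLxosRttiC -> prefix_len=14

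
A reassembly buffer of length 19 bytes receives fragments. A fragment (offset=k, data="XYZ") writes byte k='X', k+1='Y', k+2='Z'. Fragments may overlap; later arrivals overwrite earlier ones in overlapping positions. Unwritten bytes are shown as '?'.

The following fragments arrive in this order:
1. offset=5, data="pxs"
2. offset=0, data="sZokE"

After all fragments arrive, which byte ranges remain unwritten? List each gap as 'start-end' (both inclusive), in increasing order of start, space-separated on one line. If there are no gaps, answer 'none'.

Answer: 8-18

Derivation:
Fragment 1: offset=5 len=3
Fragment 2: offset=0 len=5
Gaps: 8-18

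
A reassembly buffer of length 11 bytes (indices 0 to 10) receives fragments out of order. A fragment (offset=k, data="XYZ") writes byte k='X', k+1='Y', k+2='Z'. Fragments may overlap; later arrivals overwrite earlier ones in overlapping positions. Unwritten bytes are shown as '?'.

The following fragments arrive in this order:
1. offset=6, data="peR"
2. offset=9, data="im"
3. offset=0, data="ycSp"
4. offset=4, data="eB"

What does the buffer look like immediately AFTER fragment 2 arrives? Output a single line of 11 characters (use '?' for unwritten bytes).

Fragment 1: offset=6 data="peR" -> buffer=??????peR??
Fragment 2: offset=9 data="im" -> buffer=??????peRim

Answer: ??????peRim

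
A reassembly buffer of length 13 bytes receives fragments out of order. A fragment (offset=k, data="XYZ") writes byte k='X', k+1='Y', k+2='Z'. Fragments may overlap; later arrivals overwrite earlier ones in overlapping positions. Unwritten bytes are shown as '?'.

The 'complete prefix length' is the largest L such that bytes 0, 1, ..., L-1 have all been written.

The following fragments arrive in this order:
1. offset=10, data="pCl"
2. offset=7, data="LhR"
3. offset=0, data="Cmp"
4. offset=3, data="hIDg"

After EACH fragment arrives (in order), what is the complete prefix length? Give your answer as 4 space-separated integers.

Fragment 1: offset=10 data="pCl" -> buffer=??????????pCl -> prefix_len=0
Fragment 2: offset=7 data="LhR" -> buffer=???????LhRpCl -> prefix_len=0
Fragment 3: offset=0 data="Cmp" -> buffer=Cmp????LhRpCl -> prefix_len=3
Fragment 4: offset=3 data="hIDg" -> buffer=CmphIDgLhRpCl -> prefix_len=13

Answer: 0 0 3 13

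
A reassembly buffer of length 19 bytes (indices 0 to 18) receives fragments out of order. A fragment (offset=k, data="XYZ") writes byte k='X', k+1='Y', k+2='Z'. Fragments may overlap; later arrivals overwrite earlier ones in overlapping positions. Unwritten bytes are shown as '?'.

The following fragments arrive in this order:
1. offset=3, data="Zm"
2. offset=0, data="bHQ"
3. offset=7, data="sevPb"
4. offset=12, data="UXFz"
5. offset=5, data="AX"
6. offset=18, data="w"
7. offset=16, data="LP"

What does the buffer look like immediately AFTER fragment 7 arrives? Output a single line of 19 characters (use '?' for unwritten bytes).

Fragment 1: offset=3 data="Zm" -> buffer=???Zm??????????????
Fragment 2: offset=0 data="bHQ" -> buffer=bHQZm??????????????
Fragment 3: offset=7 data="sevPb" -> buffer=bHQZm??sevPb???????
Fragment 4: offset=12 data="UXFz" -> buffer=bHQZm??sevPbUXFz???
Fragment 5: offset=5 data="AX" -> buffer=bHQZmAXsevPbUXFz???
Fragment 6: offset=18 data="w" -> buffer=bHQZmAXsevPbUXFz??w
Fragment 7: offset=16 data="LP" -> buffer=bHQZmAXsevPbUXFzLPw

Answer: bHQZmAXsevPbUXFzLPw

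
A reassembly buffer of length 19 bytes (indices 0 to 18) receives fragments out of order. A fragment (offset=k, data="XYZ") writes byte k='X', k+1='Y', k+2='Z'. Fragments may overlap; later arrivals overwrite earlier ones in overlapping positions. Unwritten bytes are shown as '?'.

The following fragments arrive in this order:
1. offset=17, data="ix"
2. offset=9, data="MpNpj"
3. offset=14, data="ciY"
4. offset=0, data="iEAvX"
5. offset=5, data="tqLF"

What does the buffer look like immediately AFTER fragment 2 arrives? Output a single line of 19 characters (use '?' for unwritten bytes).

Fragment 1: offset=17 data="ix" -> buffer=?????????????????ix
Fragment 2: offset=9 data="MpNpj" -> buffer=?????????MpNpj???ix

Answer: ?????????MpNpj???ix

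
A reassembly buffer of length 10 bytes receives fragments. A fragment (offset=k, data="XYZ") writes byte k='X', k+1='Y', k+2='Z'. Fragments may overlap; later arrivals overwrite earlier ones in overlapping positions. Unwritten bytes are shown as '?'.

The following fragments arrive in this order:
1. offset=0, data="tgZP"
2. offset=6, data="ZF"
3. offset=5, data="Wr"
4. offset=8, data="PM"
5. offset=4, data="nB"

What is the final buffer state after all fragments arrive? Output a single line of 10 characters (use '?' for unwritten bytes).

Answer: tgZPnBrFPM

Derivation:
Fragment 1: offset=0 data="tgZP" -> buffer=tgZP??????
Fragment 2: offset=6 data="ZF" -> buffer=tgZP??ZF??
Fragment 3: offset=5 data="Wr" -> buffer=tgZP?WrF??
Fragment 4: offset=8 data="PM" -> buffer=tgZP?WrFPM
Fragment 5: offset=4 data="nB" -> buffer=tgZPnBrFPM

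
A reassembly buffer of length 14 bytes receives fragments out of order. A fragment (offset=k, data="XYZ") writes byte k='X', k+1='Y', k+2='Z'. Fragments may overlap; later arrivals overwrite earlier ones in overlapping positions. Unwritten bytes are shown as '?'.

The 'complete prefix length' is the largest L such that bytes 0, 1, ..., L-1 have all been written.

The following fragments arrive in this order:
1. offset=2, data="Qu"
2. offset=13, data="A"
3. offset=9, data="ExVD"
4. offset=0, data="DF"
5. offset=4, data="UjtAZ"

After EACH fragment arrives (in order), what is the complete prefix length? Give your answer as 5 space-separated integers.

Answer: 0 0 0 4 14

Derivation:
Fragment 1: offset=2 data="Qu" -> buffer=??Qu?????????? -> prefix_len=0
Fragment 2: offset=13 data="A" -> buffer=??Qu?????????A -> prefix_len=0
Fragment 3: offset=9 data="ExVD" -> buffer=??Qu?????ExVDA -> prefix_len=0
Fragment 4: offset=0 data="DF" -> buffer=DFQu?????ExVDA -> prefix_len=4
Fragment 5: offset=4 data="UjtAZ" -> buffer=DFQuUjtAZExVDA -> prefix_len=14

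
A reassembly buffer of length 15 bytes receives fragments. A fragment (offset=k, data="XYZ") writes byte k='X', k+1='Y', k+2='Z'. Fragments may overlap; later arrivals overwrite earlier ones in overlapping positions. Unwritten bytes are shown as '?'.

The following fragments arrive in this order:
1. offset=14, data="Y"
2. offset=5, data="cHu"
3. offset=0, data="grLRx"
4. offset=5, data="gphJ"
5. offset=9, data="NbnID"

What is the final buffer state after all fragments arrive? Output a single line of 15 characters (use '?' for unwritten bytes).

Fragment 1: offset=14 data="Y" -> buffer=??????????????Y
Fragment 2: offset=5 data="cHu" -> buffer=?????cHu??????Y
Fragment 3: offset=0 data="grLRx" -> buffer=grLRxcHu??????Y
Fragment 4: offset=5 data="gphJ" -> buffer=grLRxgphJ?????Y
Fragment 5: offset=9 data="NbnID" -> buffer=grLRxgphJNbnIDY

Answer: grLRxgphJNbnIDY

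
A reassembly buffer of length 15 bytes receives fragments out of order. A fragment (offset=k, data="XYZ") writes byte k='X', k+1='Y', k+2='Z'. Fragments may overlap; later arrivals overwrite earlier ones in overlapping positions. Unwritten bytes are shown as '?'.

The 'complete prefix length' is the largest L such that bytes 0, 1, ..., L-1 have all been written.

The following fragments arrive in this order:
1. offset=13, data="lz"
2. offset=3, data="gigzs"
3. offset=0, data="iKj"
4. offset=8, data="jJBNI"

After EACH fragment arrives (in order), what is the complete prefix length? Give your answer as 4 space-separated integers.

Fragment 1: offset=13 data="lz" -> buffer=?????????????lz -> prefix_len=0
Fragment 2: offset=3 data="gigzs" -> buffer=???gigzs?????lz -> prefix_len=0
Fragment 3: offset=0 data="iKj" -> buffer=iKjgigzs?????lz -> prefix_len=8
Fragment 4: offset=8 data="jJBNI" -> buffer=iKjgigzsjJBNIlz -> prefix_len=15

Answer: 0 0 8 15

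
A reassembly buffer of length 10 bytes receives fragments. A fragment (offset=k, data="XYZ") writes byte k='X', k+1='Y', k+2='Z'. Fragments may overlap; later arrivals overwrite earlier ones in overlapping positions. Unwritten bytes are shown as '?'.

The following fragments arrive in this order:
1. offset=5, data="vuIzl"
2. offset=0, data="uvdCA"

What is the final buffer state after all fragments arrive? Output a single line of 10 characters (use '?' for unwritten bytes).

Fragment 1: offset=5 data="vuIzl" -> buffer=?????vuIzl
Fragment 2: offset=0 data="uvdCA" -> buffer=uvdCAvuIzl

Answer: uvdCAvuIzl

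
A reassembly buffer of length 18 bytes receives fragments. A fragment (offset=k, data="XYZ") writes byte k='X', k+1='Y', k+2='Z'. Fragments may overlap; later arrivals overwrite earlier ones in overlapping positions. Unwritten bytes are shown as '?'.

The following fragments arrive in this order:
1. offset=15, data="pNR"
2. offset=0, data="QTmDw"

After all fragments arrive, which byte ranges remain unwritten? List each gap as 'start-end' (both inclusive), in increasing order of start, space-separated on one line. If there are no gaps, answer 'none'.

Fragment 1: offset=15 len=3
Fragment 2: offset=0 len=5
Gaps: 5-14

Answer: 5-14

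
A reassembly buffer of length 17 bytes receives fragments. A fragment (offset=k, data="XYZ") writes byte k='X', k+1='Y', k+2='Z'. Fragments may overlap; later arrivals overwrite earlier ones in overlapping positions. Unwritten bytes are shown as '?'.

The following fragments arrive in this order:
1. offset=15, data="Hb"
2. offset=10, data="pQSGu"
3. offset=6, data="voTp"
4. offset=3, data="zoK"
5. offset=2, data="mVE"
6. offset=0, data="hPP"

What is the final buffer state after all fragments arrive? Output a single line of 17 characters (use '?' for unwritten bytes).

Answer: hPPVEKvoTppQSGuHb

Derivation:
Fragment 1: offset=15 data="Hb" -> buffer=???????????????Hb
Fragment 2: offset=10 data="pQSGu" -> buffer=??????????pQSGuHb
Fragment 3: offset=6 data="voTp" -> buffer=??????voTppQSGuHb
Fragment 4: offset=3 data="zoK" -> buffer=???zoKvoTppQSGuHb
Fragment 5: offset=2 data="mVE" -> buffer=??mVEKvoTppQSGuHb
Fragment 6: offset=0 data="hPP" -> buffer=hPPVEKvoTppQSGuHb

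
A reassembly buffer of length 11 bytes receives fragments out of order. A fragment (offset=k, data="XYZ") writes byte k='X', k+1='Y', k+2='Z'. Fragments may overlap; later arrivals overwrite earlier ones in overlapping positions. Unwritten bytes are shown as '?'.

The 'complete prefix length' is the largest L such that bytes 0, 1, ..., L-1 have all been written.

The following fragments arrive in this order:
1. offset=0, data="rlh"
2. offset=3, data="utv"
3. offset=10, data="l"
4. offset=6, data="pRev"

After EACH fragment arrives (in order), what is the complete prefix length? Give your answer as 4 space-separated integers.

Answer: 3 6 6 11

Derivation:
Fragment 1: offset=0 data="rlh" -> buffer=rlh???????? -> prefix_len=3
Fragment 2: offset=3 data="utv" -> buffer=rlhutv????? -> prefix_len=6
Fragment 3: offset=10 data="l" -> buffer=rlhutv????l -> prefix_len=6
Fragment 4: offset=6 data="pRev" -> buffer=rlhutvpRevl -> prefix_len=11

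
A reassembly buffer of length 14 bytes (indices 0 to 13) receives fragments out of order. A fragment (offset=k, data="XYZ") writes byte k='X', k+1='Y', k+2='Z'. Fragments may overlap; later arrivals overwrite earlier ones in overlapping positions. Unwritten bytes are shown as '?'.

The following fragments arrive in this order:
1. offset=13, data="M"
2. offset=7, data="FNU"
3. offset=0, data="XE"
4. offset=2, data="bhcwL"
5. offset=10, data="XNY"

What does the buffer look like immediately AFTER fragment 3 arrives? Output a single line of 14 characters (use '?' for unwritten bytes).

Fragment 1: offset=13 data="M" -> buffer=?????????????M
Fragment 2: offset=7 data="FNU" -> buffer=???????FNU???M
Fragment 3: offset=0 data="XE" -> buffer=XE?????FNU???M

Answer: XE?????FNU???M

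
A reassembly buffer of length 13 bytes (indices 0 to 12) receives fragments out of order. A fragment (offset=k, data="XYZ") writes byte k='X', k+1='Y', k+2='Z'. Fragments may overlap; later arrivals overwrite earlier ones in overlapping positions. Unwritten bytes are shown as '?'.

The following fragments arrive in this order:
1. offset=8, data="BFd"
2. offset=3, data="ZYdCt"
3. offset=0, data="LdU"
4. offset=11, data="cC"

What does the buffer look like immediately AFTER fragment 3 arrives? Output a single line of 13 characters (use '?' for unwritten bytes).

Answer: LdUZYdCtBFd??

Derivation:
Fragment 1: offset=8 data="BFd" -> buffer=????????BFd??
Fragment 2: offset=3 data="ZYdCt" -> buffer=???ZYdCtBFd??
Fragment 3: offset=0 data="LdU" -> buffer=LdUZYdCtBFd??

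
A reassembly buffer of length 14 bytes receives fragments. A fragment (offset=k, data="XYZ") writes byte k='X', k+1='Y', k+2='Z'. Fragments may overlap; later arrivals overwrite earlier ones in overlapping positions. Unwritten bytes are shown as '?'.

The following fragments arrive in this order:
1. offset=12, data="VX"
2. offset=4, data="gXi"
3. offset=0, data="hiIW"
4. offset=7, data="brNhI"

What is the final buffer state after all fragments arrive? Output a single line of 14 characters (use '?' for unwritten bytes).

Fragment 1: offset=12 data="VX" -> buffer=????????????VX
Fragment 2: offset=4 data="gXi" -> buffer=????gXi?????VX
Fragment 3: offset=0 data="hiIW" -> buffer=hiIWgXi?????VX
Fragment 4: offset=7 data="brNhI" -> buffer=hiIWgXibrNhIVX

Answer: hiIWgXibrNhIVX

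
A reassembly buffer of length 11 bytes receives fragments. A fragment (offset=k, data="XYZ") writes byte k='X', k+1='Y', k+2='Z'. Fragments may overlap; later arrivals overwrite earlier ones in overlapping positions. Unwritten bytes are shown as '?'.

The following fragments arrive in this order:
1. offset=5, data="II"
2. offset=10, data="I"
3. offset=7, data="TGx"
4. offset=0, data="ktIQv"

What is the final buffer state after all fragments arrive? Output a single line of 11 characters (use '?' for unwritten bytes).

Answer: ktIQvIITGxI

Derivation:
Fragment 1: offset=5 data="II" -> buffer=?????II????
Fragment 2: offset=10 data="I" -> buffer=?????II???I
Fragment 3: offset=7 data="TGx" -> buffer=?????IITGxI
Fragment 4: offset=0 data="ktIQv" -> buffer=ktIQvIITGxI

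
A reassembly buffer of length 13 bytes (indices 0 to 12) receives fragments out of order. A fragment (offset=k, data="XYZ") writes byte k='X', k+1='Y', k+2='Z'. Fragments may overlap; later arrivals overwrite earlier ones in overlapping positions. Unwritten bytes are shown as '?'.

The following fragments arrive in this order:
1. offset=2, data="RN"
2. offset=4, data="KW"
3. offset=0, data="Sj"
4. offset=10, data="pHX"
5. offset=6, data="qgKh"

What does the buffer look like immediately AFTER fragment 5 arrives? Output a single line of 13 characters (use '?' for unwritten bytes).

Fragment 1: offset=2 data="RN" -> buffer=??RN?????????
Fragment 2: offset=4 data="KW" -> buffer=??RNKW???????
Fragment 3: offset=0 data="Sj" -> buffer=SjRNKW???????
Fragment 4: offset=10 data="pHX" -> buffer=SjRNKW????pHX
Fragment 5: offset=6 data="qgKh" -> buffer=SjRNKWqgKhpHX

Answer: SjRNKWqgKhpHX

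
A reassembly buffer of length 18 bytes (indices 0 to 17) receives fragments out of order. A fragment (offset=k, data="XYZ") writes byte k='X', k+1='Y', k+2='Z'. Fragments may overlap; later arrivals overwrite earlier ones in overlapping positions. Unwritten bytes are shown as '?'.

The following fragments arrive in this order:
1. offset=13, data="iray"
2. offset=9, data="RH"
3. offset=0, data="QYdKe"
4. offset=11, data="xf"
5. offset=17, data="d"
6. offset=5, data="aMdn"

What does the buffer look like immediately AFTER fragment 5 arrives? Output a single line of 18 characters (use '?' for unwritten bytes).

Answer: QYdKe????RHxfirayd

Derivation:
Fragment 1: offset=13 data="iray" -> buffer=?????????????iray?
Fragment 2: offset=9 data="RH" -> buffer=?????????RH??iray?
Fragment 3: offset=0 data="QYdKe" -> buffer=QYdKe????RH??iray?
Fragment 4: offset=11 data="xf" -> buffer=QYdKe????RHxfiray?
Fragment 5: offset=17 data="d" -> buffer=QYdKe????RHxfirayd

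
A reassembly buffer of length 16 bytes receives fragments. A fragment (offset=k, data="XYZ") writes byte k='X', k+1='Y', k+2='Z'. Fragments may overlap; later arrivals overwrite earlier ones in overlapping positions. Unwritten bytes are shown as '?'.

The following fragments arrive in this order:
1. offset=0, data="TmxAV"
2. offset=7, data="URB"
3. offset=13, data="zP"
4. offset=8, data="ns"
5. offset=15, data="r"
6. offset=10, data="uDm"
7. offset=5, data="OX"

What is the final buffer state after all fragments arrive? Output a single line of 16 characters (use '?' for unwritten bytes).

Fragment 1: offset=0 data="TmxAV" -> buffer=TmxAV???????????
Fragment 2: offset=7 data="URB" -> buffer=TmxAV??URB??????
Fragment 3: offset=13 data="zP" -> buffer=TmxAV??URB???zP?
Fragment 4: offset=8 data="ns" -> buffer=TmxAV??Uns???zP?
Fragment 5: offset=15 data="r" -> buffer=TmxAV??Uns???zPr
Fragment 6: offset=10 data="uDm" -> buffer=TmxAV??UnsuDmzPr
Fragment 7: offset=5 data="OX" -> buffer=TmxAVOXUnsuDmzPr

Answer: TmxAVOXUnsuDmzPr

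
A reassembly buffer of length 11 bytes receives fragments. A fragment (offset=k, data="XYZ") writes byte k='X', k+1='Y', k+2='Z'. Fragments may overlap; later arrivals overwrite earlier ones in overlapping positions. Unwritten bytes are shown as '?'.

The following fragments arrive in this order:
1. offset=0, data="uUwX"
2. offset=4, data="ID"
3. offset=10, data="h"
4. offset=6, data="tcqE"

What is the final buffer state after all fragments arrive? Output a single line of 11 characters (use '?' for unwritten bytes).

Fragment 1: offset=0 data="uUwX" -> buffer=uUwX???????
Fragment 2: offset=4 data="ID" -> buffer=uUwXID?????
Fragment 3: offset=10 data="h" -> buffer=uUwXID????h
Fragment 4: offset=6 data="tcqE" -> buffer=uUwXIDtcqEh

Answer: uUwXIDtcqEh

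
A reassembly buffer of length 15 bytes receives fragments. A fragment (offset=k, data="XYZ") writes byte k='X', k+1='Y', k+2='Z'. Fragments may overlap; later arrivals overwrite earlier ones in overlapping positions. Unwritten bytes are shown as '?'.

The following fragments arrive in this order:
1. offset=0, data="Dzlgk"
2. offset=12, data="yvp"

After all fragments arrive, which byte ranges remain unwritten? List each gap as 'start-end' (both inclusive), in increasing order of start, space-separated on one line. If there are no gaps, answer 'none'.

Answer: 5-11

Derivation:
Fragment 1: offset=0 len=5
Fragment 2: offset=12 len=3
Gaps: 5-11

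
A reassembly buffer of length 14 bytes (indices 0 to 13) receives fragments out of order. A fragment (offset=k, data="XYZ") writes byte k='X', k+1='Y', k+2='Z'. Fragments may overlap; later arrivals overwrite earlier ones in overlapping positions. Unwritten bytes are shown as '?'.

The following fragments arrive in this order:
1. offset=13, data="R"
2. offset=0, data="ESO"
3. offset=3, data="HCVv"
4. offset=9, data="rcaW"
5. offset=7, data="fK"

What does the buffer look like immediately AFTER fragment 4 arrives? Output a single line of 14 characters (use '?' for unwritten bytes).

Answer: ESOHCVv??rcaWR

Derivation:
Fragment 1: offset=13 data="R" -> buffer=?????????????R
Fragment 2: offset=0 data="ESO" -> buffer=ESO??????????R
Fragment 3: offset=3 data="HCVv" -> buffer=ESOHCVv??????R
Fragment 4: offset=9 data="rcaW" -> buffer=ESOHCVv??rcaWR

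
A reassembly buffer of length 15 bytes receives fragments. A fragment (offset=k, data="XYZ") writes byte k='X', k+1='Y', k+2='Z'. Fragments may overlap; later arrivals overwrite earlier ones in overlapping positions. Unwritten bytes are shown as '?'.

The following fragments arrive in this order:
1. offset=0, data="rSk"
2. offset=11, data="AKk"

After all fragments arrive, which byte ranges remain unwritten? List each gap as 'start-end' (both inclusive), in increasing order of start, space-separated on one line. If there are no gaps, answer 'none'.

Fragment 1: offset=0 len=3
Fragment 2: offset=11 len=3
Gaps: 3-10 14-14

Answer: 3-10 14-14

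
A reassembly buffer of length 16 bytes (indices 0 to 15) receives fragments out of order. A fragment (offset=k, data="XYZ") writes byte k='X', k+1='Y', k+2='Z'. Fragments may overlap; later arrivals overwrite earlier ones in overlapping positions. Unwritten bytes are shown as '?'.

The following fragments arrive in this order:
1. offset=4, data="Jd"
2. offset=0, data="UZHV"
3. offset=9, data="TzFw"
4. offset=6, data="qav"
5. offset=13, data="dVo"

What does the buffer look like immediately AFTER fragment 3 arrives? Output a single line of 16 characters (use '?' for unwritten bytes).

Fragment 1: offset=4 data="Jd" -> buffer=????Jd??????????
Fragment 2: offset=0 data="UZHV" -> buffer=UZHVJd??????????
Fragment 3: offset=9 data="TzFw" -> buffer=UZHVJd???TzFw???

Answer: UZHVJd???TzFw???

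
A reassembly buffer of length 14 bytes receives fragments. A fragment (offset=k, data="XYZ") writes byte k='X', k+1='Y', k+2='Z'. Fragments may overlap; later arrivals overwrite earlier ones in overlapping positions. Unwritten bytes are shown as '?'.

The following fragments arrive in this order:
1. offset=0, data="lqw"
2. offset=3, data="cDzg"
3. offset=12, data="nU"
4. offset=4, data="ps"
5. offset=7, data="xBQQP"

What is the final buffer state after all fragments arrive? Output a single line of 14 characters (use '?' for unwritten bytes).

Fragment 1: offset=0 data="lqw" -> buffer=lqw???????????
Fragment 2: offset=3 data="cDzg" -> buffer=lqwcDzg???????
Fragment 3: offset=12 data="nU" -> buffer=lqwcDzg?????nU
Fragment 4: offset=4 data="ps" -> buffer=lqwcpsg?????nU
Fragment 5: offset=7 data="xBQQP" -> buffer=lqwcpsgxBQQPnU

Answer: lqwcpsgxBQQPnU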